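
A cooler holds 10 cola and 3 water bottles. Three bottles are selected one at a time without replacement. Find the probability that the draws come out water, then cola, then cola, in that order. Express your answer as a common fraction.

45/286

Multiply the probability of each draw given the previous ones:
P = 3/13 × 10/12 × 9/11 = 270/1716 = 45/286.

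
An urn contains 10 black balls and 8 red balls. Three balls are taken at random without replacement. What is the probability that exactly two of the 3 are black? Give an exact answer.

15/34

One ordering (black drawn first) has probability 10/18 × 9/17 × 8/16 = 720/4896 = 5/34.
There are C(3,2) = 3 such orderings, each equally likely, so P = 3 × 5/34 = 15/34.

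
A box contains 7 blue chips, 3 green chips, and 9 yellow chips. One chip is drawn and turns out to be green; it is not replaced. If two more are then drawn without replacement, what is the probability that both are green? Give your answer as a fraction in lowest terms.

With the first chip removed, 2 green remain out of 18.
P = 2/18 × 1/17 = 2/306 = 1/153.

1/153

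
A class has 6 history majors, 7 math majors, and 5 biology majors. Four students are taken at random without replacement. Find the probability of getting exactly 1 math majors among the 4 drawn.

One ordering (a math major drawn first) has probability 7/18 × 11/17 × 10/16 × 9/15 = 6930/73440 = 77/816.
There are C(4,1) = 4 such orderings, each equally likely, so P = 4 × 77/816 = 77/204.

77/204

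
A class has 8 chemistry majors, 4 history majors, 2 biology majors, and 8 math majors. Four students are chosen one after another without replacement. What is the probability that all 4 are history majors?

1/7315

P = 4/22 × 3/21 × 2/20 × 1/19 = 24/175560 = 1/7315.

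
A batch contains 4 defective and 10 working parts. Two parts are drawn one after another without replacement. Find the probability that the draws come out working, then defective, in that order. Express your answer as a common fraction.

Each draw changes the counts, so multiply the conditional probabilities along the sequence:
P = 10/14 × 4/13 = 40/182 = 20/91.

20/91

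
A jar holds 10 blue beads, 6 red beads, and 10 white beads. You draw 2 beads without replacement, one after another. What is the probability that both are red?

3/65

P(all red) = 6/26 × 5/25 = 30/650 = 3/65.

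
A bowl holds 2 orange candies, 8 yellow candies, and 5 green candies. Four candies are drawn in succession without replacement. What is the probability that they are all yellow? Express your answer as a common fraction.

P = 8/15 × 7/14 × 6/13 × 5/12 = 1680/32760 = 2/39.

2/39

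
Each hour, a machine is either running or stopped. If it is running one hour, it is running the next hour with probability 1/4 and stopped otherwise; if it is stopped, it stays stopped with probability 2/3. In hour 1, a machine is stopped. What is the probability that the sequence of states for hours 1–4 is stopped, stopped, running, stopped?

1/6

Hour 1 is given. For each transition, use the conditional probability from the current state:
P(stopped | stopped) = 2/3; P(running | stopped) = 1/3; P(stopped | running) = 3/4.
P = 2/3 × 1/3 × 3/4 = 6/36 = 1/6.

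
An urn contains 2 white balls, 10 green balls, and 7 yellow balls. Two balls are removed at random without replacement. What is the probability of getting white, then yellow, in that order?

7/171

Each draw changes the counts, so multiply the conditional probabilities along the sequence:
P = 2/19 × 7/18 = 14/342 = 7/171.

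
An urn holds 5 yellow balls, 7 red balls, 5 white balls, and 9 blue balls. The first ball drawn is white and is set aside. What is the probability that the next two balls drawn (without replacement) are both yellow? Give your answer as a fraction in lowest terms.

1/30

With the first ball removed, 5 yellow remain out of 25.
P = 5/25 × 4/24 = 20/600 = 1/30.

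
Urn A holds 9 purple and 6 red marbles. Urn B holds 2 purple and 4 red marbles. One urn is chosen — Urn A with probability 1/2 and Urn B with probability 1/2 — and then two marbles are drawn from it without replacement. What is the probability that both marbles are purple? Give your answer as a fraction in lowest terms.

From Urn A: P(both purple) = (9/15)(8/14) = 12/35.
From Urn B: P(both purple) = (2/6)(1/5) = 1/15.
Total probability = (1/2)(12/35) + (1/2)(1/15) = 43/210.

43/210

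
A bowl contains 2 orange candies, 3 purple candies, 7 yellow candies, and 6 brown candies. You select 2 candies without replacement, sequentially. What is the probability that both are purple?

P(every draw is purple) = 3/18 × 2/17 = 6/306 = 1/51.

1/51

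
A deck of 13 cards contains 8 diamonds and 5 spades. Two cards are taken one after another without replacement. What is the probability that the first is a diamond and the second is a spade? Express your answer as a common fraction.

Each draw changes the counts, so multiply the conditional probabilities along the sequence:
P = 8/13 × 5/12 = 40/156 = 10/39.

10/39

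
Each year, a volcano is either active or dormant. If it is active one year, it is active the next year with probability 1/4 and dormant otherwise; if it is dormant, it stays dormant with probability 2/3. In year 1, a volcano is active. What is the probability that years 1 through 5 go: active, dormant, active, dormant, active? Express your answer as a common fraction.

Year 1 is given. For each transition, use the conditional probability from the current state:
P(dormant | active) = 3/4; P(active | dormant) = 1/3; P(dormant | active) = 3/4; P(active | dormant) = 1/3.
P = 3/4 × 1/3 × 3/4 × 1/3 = 9/144 = 1/16.

1/16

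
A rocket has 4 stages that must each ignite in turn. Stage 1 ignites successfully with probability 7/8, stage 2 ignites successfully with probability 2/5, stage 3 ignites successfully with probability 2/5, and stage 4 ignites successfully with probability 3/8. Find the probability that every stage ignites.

21/400

The events are sequential, so multiply the conditional probabilities:
P = 7/8 × 2/5 × 2/5 × 3/8 = 84/1600 = 21/400.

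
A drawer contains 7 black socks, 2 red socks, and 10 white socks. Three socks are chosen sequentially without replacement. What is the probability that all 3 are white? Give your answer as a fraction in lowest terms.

40/323

P(all white) = 10/19 × 9/18 × 8/17 = 720/5814 = 40/323.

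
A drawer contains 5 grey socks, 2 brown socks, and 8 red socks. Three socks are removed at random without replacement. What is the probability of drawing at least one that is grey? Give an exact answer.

67/91

P(no grey) = 10/15 × 9/14 × 8/13 = 720/2730 = 24/91.
P(at least one) = 1 − 24/91 = 67/91.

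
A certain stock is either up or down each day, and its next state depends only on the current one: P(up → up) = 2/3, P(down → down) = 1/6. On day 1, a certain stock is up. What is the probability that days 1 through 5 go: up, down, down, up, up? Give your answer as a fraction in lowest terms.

Day 1 is given. For each transition, use the conditional probability from the current state:
P(down | up) = 1/3; P(down | down) = 1/6; P(up | down) = 5/6; P(up | up) = 2/3.
P = 1/3 × 1/6 × 5/6 × 2/3 = 10/324 = 5/162.

5/162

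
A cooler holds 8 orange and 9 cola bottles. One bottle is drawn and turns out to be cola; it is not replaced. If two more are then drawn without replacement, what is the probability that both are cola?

With the first bottle removed, 8 cola remain out of 16.
P = 8/16 × 7/15 = 56/240 = 7/30.

7/30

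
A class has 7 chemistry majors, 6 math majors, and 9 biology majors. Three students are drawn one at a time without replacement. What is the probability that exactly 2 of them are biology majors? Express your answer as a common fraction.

One ordering (biology majors drawn first) has probability 9/22 × 8/21 × 13/20 = 936/9240 = 39/385.
There are C(3,2) = 3 such orderings, each equally likely, so P = 3 × 39/385 = 117/385.

117/385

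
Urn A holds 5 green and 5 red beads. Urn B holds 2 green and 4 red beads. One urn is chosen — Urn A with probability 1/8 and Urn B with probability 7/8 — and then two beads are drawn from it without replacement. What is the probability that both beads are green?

From Urn A: P(both green) = (5/10)(4/9) = 2/9.
From Urn B: P(both green) = (2/6)(1/5) = 1/15.
Total probability = (1/8)(2/9) + (7/8)(1/15) = 31/360.

31/360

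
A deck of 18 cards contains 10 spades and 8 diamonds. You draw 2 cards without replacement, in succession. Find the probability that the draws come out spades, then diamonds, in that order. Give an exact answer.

Multiply the probability of each draw given the previous ones:
P = 10/18 × 8/17 = 80/306 = 40/153.

40/153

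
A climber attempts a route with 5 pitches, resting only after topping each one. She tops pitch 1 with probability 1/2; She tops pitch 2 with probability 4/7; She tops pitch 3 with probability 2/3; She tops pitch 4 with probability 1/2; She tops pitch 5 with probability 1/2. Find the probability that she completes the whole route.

1/21

The events are sequential, so multiply the conditional probabilities:
P = 1/2 × 4/7 × 2/3 × 1/2 × 1/2 = 8/168 = 1/21.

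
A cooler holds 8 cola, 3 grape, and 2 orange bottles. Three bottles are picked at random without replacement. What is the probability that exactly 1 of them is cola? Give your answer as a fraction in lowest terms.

One ordering (cola drawn first) has probability 8/13 × 5/12 × 4/11 = 160/1716 = 40/429.
There are C(3,1) = 3 such orderings, each equally likely, so P = 3 × 40/429 = 40/143.

40/143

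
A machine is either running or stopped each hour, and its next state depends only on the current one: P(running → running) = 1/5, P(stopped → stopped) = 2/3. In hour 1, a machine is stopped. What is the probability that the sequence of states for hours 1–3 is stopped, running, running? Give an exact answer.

1/15

Hour 1 is given. For each transition, use the conditional probability from the current state:
P(running | stopped) = 1/3; P(running | running) = 1/5.
P = 1/3 × 1/5 = 1/15.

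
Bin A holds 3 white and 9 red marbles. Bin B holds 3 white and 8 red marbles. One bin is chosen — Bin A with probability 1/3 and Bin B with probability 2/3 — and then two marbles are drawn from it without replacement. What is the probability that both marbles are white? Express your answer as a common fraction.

17/330

From Bin A: P(both white) = (3/12)(2/11) = 1/22.
From Bin B: P(both white) = (3/11)(2/10) = 3/55.
Total probability = (1/3)(1/22) + (2/3)(3/55) = 17/330.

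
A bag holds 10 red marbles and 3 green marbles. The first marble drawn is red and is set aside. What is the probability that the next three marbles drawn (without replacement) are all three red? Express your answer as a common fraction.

21/55

With the first marble removed, 9 red remain out of 12.
P = 9/12 × 8/11 × 7/10 = 504/1320 = 21/55.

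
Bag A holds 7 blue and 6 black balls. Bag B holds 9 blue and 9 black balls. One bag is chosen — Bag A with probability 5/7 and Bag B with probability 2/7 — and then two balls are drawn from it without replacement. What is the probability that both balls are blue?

From Bag A: P(both blue) = (7/13)(6/12) = 7/26.
From Bag B: P(both blue) = (9/18)(8/17) = 4/17.
Total probability = (5/7)(7/26) + (2/7)(4/17) = 803/3094.

803/3094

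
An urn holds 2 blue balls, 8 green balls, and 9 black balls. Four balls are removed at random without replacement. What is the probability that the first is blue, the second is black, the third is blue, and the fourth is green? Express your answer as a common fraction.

Multiply the probability of each draw given the previous ones:
P = 2/19 × 9/18 × 1/17 × 8/16 = 144/93024 = 1/646.

1/646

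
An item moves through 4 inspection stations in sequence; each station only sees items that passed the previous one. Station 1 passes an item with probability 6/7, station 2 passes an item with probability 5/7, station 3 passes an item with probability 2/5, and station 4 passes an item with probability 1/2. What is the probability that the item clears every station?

6/49

Multiplying along the chain,
P = 6/7 × 5/7 × 2/5 × 1/2 = 60/490 = 6/49.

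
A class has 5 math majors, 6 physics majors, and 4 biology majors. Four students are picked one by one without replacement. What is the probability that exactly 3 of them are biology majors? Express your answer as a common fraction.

44/1365

One ordering (biology majors drawn first) has probability 4/15 × 3/14 × 2/13 × 11/12 = 264/32760 = 11/1365.
There are C(4,3) = 4 such orderings, each equally likely, so P = 4 × 11/1365 = 44/1365.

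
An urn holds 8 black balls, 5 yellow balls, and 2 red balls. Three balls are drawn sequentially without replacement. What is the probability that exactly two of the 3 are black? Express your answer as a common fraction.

28/65

One ordering (black drawn first) has probability 8/15 × 7/14 × 7/13 = 392/2730 = 28/195.
There are C(3,2) = 3 such orderings, each equally likely, so P = 3 × 28/195 = 28/65.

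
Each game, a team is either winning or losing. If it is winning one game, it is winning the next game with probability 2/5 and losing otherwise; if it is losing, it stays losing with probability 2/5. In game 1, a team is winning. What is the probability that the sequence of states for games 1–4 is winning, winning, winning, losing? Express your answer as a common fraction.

Game 1 is given. For each transition, use the conditional probability from the current state:
P(winning | winning) = 2/5; P(winning | winning) = 2/5; P(losing | winning) = 3/5.
P = 2/5 × 2/5 × 3/5 = 12/125.

12/125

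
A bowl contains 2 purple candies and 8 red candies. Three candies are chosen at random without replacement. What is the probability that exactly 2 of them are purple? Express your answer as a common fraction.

1/15

One ordering (purple drawn first) has probability 2/10 × 1/9 × 8/8 = 16/720 = 1/45.
There are C(3,2) = 3 such orderings, each equally likely, so P = 3 × 1/45 = 1/15.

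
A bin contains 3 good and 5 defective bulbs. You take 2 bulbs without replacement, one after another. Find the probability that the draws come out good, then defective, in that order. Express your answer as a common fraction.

Chain rule:
P = 3/8 × 5/7 = 15/56.

15/56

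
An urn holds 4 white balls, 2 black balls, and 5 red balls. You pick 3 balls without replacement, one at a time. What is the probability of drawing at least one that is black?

27/55

P(no black) = 9/11 × 8/10 × 7/9 = 504/990 = 28/55.
P(at least one) = 1 − 28/55 = 27/55.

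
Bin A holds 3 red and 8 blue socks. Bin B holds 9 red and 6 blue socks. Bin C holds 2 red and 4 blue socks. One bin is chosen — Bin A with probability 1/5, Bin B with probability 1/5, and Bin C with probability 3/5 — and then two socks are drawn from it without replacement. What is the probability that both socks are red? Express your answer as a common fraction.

From Bin A: P(both red) = (3/11)(2/10) = 3/55.
From Bin B: P(both red) = (9/15)(8/14) = 12/35.
From Bin C: P(both red) = (2/6)(1/5) = 1/15.
Total probability = (1/5)(3/55) + (1/5)(12/35) + (3/5)(1/15) = 46/385.

46/385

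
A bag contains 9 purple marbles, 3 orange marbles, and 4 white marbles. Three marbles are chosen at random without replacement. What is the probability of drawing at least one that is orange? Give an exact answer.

P(no orange) = 13/16 × 12/15 × 11/14 = 1716/3360 = 143/280.
P(at least one) = 1 − 143/280 = 137/280.

137/280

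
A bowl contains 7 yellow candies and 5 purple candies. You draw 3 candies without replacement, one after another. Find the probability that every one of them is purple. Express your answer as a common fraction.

P(all purple) = 5/12 × 4/11 × 3/10 = 60/1320 = 1/22.

1/22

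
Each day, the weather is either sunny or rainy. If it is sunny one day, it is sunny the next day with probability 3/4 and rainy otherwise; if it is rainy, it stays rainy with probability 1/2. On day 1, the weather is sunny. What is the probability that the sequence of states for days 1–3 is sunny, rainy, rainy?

Day 1 is given. For each transition, use the conditional probability from the current state:
P(rainy | sunny) = 1/4; P(rainy | rainy) = 1/2.
P = 1/4 × 1/2 = 1/8.

1/8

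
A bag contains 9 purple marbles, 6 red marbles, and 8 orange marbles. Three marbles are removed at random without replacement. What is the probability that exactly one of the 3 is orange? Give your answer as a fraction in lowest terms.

One ordering (orange drawn first) has probability 8/23 × 15/22 × 14/21 = 1680/10626 = 40/253.
There are C(3,1) = 3 such orderings, each equally likely, so P = 3 × 40/253 = 120/253.

120/253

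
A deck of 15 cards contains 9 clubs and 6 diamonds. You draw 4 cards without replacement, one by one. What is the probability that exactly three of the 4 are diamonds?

One ordering (diamonds drawn first) has probability 6/15 × 5/14 × 4/13 × 9/12 = 1080/32760 = 3/91.
There are C(4,3) = 4 such orderings, each equally likely, so P = 4 × 3/91 = 12/91.

12/91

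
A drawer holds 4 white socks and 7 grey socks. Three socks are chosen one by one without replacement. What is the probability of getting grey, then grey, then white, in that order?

28/165

Multiply the probability of each draw given the previous ones:
P = 7/11 × 6/10 × 4/9 = 168/990 = 28/165.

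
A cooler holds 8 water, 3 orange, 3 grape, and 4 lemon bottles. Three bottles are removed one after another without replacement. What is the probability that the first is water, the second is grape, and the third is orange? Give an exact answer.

1/68

Multiply the probability of each draw given the previous ones:
P = 8/18 × 3/17 × 3/16 = 72/4896 = 1/68.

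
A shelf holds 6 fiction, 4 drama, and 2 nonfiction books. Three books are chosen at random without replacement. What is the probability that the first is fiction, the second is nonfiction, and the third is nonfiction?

1/110

Each draw changes the counts, so multiply the conditional probabilities along the sequence:
P = 6/12 × 2/11 × 1/10 = 12/1320 = 1/110.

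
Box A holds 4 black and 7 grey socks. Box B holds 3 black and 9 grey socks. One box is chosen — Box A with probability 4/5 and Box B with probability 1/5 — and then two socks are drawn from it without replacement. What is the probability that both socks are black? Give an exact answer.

53/550

From Box A: P(both black) = (4/11)(3/10) = 6/55.
From Box B: P(both black) = (3/12)(2/11) = 1/22.
Total probability = (4/5)(6/55) + (1/5)(1/22) = 53/550.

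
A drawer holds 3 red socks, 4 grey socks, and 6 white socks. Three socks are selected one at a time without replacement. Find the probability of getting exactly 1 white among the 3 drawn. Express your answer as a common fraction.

63/143

One ordering (white drawn first) has probability 6/13 × 7/12 × 6/11 = 252/1716 = 21/143.
There are C(3,1) = 3 such orderings, each equally likely, so P = 3 × 21/143 = 63/143.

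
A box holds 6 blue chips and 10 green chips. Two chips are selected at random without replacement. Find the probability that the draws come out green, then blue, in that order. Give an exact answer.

1/4

Multiply the probability of each draw given the previous ones:
P = 10/16 × 6/15 = 60/240 = 1/4.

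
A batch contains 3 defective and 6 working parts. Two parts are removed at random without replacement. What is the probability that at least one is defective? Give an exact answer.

7/12

P(no defective) = 6/9 × 5/8 = 30/72 = 5/12.
P(at least one) = 1 − 5/12 = 7/12.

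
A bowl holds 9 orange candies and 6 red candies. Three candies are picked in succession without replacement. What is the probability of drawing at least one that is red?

P(no red) = 9/15 × 8/14 × 7/13 = 504/2730 = 12/65.
P(at least one) = 1 − 12/65 = 53/65.

53/65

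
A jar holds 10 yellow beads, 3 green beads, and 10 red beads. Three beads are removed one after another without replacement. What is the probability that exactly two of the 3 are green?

60/1771

One ordering (green drawn first) has probability 3/23 × 2/22 × 20/21 = 120/10626 = 20/1771.
There are C(3,2) = 3 such orderings, each equally likely, so P = 3 × 20/1771 = 60/1771.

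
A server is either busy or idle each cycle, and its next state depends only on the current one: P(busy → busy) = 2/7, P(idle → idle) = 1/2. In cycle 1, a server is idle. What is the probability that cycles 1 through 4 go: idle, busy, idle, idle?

Cycle 1 is given. For each transition, use the conditional probability from the current state:
P(busy | idle) = 1/2; P(idle | busy) = 5/7; P(idle | idle) = 1/2.
P = 1/2 × 5/7 × 1/2 = 5/28.

5/28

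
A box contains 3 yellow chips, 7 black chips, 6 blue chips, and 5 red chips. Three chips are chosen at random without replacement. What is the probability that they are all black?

P(every draw is black) = 7/21 × 6/20 × 5/19 = 210/7980 = 1/38.

1/38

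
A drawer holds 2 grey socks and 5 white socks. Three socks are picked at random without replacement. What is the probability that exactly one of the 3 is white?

1/7

One ordering (white drawn first) has probability 5/7 × 2/6 × 1/5 = 10/210 = 1/21.
There are C(3,1) = 3 such orderings, each equally likely, so P = 3 × 1/21 = 1/7.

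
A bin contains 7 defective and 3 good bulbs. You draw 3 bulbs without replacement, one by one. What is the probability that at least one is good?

P(no good) = 7/10 × 6/9 × 5/8 = 210/720 = 7/24.
P(at least one) = 1 − 7/24 = 17/24.

17/24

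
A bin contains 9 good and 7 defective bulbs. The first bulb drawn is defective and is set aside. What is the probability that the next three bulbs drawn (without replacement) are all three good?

With the first bulb removed, 9 good remain out of 15.
P = 9/15 × 8/14 × 7/13 = 504/2730 = 12/65.

12/65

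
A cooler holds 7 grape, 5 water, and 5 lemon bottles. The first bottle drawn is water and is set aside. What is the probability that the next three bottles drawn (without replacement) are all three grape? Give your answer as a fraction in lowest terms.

1/16

With the first bottle removed, 7 grape remain out of 16.
P = 7/16 × 6/15 × 5/14 = 210/3360 = 1/16.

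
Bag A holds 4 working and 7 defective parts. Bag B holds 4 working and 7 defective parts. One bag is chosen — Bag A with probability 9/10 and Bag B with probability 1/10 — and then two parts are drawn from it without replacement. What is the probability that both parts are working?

6/55

From Bag A: P(both working) = (4/11)(3/10) = 6/55.
From Bag B: P(both working) = (4/11)(3/10) = 6/55.
Total probability = (9/10)(6/55) + (1/10)(6/55) = 6/55.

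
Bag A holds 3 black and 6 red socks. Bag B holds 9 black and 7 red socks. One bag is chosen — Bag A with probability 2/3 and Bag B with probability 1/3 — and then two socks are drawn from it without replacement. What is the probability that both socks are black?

From Bag A: P(both black) = (3/9)(2/8) = 1/12.
From Bag B: P(both black) = (9/16)(8/15) = 3/10.
Total probability = (2/3)(1/12) + (1/3)(3/10) = 7/45.

7/45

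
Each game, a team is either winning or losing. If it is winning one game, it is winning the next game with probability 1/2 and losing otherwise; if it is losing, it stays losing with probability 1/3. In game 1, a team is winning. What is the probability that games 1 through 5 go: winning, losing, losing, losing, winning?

Game 1 is given. For each transition, use the conditional probability from the current state:
P(losing | winning) = 1/2; P(losing | losing) = 1/3; P(losing | losing) = 1/3; P(winning | losing) = 2/3.
P = 1/2 × 1/3 × 1/3 × 2/3 = 2/54 = 1/27.

1/27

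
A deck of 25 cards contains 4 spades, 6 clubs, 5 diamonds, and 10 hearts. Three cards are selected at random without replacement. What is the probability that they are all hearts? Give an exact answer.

6/115

P(all hearts) = 10/25 × 9/24 × 8/23 = 720/13800 = 6/115.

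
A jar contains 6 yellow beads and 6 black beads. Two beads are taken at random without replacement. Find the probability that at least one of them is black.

P(no black) = 6/12 × 5/11 = 30/132 = 5/22.
P(at least one) = 1 − 5/22 = 17/22.

17/22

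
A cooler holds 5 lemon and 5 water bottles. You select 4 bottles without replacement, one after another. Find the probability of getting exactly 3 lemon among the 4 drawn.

One ordering (lemon drawn first) has probability 5/10 × 4/9 × 3/8 × 5/7 = 300/5040 = 5/84.
There are C(4,3) = 4 such orderings, each equally likely, so P = 4 × 5/84 = 5/21.

5/21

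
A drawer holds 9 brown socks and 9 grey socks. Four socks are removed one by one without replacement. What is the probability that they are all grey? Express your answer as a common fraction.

7/170

P = 9/18 × 8/17 × 7/16 × 6/15 = 3024/73440 = 7/170.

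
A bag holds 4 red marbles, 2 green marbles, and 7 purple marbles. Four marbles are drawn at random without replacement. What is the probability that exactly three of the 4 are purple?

42/143

One ordering (purple drawn first) has probability 7/13 × 6/12 × 5/11 × 6/10 = 1260/17160 = 21/286.
There are C(4,3) = 4 such orderings, each equally likely, so P = 4 × 21/286 = 42/143.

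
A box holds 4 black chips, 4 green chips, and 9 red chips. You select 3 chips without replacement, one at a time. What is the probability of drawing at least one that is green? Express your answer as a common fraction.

197/340

P(no green) = 13/17 × 12/16 × 11/15 = 1716/4080 = 143/340.
P(at least one) = 1 − 143/340 = 197/340.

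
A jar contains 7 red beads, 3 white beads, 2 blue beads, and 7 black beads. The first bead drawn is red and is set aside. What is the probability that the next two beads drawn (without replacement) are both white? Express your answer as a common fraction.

After the first draw, 3 of the remaining 18 beads are white.
P = 3/18 × 2/17 = 6/306 = 1/51.

1/51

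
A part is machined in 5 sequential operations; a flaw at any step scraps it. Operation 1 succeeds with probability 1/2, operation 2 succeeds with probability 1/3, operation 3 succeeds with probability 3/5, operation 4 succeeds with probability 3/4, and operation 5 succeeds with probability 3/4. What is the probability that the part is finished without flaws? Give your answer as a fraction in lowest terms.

Multiplying along the chain,
P = 1/2 × 1/3 × 3/5 × 3/4 × 3/4 = 27/480 = 9/160.

9/160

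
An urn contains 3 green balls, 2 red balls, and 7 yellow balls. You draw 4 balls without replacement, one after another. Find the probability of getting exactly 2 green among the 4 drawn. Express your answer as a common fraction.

12/55

One ordering (green drawn first) has probability 3/12 × 2/11 × 9/10 × 8/9 = 432/11880 = 2/55.
There are C(4,2) = 6 such orderings, each equally likely, so P = 6 × 2/55 = 12/55.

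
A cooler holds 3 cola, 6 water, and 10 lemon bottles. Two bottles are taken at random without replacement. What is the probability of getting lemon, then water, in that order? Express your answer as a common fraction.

Each draw changes the counts, so multiply the conditional probabilities along the sequence:
P = 10/19 × 6/18 = 60/342 = 10/57.

10/57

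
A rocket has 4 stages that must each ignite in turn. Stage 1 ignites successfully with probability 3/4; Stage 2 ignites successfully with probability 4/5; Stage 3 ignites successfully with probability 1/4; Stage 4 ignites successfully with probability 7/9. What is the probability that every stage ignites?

7/60

Each stage is reached only if all earlier stages succeed, so
P = 3/4 × 4/5 × 1/4 × 7/9 = 84/720 = 7/60.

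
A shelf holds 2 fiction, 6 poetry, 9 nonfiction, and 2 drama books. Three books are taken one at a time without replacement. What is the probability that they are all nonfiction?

P = 9/19 × 8/18 × 7/17 = 504/5814 = 28/323.

28/323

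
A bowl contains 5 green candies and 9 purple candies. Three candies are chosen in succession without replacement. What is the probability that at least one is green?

10/13

P(no green) = 9/14 × 8/13 × 7/12 = 504/2184 = 3/13.
P(at least one) = 1 − 3/13 = 10/13.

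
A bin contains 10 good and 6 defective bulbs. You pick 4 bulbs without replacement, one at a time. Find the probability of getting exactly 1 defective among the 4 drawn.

One ordering (defective drawn first) has probability 6/16 × 10/15 × 9/14 × 8/13 = 4320/43680 = 9/91.
There are C(4,1) = 4 such orderings, each equally likely, so P = 4 × 9/91 = 36/91.

36/91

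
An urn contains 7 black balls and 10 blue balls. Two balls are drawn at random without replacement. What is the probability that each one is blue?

P(every draw is blue) = 10/17 × 9/16 = 90/272 = 45/136.

45/136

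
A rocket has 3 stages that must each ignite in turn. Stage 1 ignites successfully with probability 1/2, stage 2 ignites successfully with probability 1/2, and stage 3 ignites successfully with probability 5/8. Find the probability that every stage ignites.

5/32

Each stage is reached only if all earlier stages succeed, so
P = 1/2 × 1/2 × 5/8 = 5/32.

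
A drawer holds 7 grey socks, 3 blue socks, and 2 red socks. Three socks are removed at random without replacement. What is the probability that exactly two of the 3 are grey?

One ordering (grey drawn first) has probability 7/12 × 6/11 × 5/10 = 210/1320 = 7/44.
There are C(3,2) = 3 such orderings, each equally likely, so P = 3 × 7/44 = 21/44.

21/44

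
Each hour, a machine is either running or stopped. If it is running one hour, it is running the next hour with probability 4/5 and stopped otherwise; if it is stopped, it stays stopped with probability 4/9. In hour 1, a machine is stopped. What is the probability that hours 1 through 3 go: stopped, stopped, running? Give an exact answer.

Hour 1 is given. For each transition, use the conditional probability from the current state:
P(stopped | stopped) = 4/9; P(running | stopped) = 5/9.
P = 4/9 × 5/9 = 20/81.

20/81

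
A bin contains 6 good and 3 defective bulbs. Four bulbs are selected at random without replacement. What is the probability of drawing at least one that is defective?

P(no defective) = 6/9 × 5/8 × 4/7 × 3/6 = 360/3024 = 5/42.
P(at least one) = 1 − 5/42 = 37/42.

37/42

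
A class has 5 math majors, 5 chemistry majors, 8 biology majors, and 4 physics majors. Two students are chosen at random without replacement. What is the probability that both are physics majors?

2/77

P(every draw is a physics major) = 4/22 × 3/21 = 12/462 = 2/77.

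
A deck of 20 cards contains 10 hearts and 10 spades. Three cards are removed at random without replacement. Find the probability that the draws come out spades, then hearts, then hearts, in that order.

5/38

Chain rule:
P = 10/20 × 10/19 × 9/18 = 900/6840 = 5/38.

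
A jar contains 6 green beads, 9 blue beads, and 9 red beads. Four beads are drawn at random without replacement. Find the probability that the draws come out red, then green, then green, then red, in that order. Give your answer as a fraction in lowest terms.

15/1771

Chain rule:
P = 9/24 × 6/23 × 5/22 × 8/21 = 2160/255024 = 15/1771.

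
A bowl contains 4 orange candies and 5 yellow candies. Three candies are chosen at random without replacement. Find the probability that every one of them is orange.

1/21

P(all orange) = 4/9 × 3/8 × 2/7 = 24/504 = 1/21.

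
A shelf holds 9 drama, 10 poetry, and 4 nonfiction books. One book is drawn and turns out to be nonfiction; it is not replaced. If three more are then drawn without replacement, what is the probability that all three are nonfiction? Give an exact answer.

After the first draw, 3 of the remaining 22 books are nonfiction.
P = 3/22 × 2/21 × 1/20 = 6/9240 = 1/1540.

1/1540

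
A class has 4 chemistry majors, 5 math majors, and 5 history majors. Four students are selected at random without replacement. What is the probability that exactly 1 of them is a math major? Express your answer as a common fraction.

60/143

One ordering (a math major drawn first) has probability 5/14 × 9/13 × 8/12 × 7/11 = 2520/24024 = 15/143.
There are C(4,1) = 4 such orderings, each equally likely, so P = 4 × 15/143 = 60/143.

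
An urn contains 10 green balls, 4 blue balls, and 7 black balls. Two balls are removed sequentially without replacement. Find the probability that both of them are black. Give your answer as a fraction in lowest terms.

P(all black) = 7/21 × 6/20 = 42/420 = 1/10.

1/10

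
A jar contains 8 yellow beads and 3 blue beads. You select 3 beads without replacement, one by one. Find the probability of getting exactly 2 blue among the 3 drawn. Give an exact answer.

One ordering (blue drawn first) has probability 3/11 × 2/10 × 8/9 = 48/990 = 8/165.
There are C(3,2) = 3 such orderings, each equally likely, so P = 3 × 8/165 = 8/55.

8/55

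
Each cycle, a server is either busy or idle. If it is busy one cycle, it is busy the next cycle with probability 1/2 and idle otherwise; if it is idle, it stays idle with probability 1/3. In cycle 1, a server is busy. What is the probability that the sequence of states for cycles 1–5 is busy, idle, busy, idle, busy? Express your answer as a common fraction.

1/9

Cycle 1 is given. For each transition, use the conditional probability from the current state:
P(idle | busy) = 1/2; P(busy | idle) = 2/3; P(idle | busy) = 1/2; P(busy | idle) = 2/3.
P = 1/2 × 2/3 × 1/2 × 2/3 = 4/36 = 1/9.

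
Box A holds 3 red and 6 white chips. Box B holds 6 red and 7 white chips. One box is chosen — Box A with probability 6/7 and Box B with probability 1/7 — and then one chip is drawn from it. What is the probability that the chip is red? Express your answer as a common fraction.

32/91

From Box A: P(red) = 3/9.
From Box B: P(red) = 6/13.
Total probability = (6/7)(3/9) + (1/7)(6/13) = 32/91.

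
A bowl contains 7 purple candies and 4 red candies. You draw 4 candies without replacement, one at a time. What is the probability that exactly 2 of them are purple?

21/55

One ordering (purple drawn first) has probability 7/11 × 6/10 × 4/9 × 3/8 = 504/7920 = 7/110.
There are C(4,2) = 6 such orderings, each equally likely, so P = 6 × 7/110 = 21/55.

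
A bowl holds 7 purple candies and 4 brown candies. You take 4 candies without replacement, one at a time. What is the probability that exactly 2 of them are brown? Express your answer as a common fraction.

One ordering (brown drawn first) has probability 4/11 × 3/10 × 7/9 × 6/8 = 504/7920 = 7/110.
There are C(4,2) = 6 such orderings, each equally likely, so P = 6 × 7/110 = 21/55.

21/55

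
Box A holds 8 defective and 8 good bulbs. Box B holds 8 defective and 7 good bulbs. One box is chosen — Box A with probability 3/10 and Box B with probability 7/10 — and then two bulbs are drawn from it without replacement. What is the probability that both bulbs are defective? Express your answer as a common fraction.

From Box A: P(both defective) = (8/16)(7/15) = 7/30.
From Box B: P(both defective) = (8/15)(7/14) = 4/15.
Total probability = (3/10)(7/30) + (7/10)(4/15) = 77/300.

77/300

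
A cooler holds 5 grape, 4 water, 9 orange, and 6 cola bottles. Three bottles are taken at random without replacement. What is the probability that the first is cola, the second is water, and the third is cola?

5/506

Multiply the probability of each draw given the previous ones:
P = 6/24 × 4/23 × 5/22 = 120/12144 = 5/506.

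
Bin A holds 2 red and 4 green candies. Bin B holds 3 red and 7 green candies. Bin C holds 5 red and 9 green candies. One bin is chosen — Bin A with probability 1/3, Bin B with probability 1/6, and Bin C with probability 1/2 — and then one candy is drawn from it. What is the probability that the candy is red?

107/315

From Bin A: P(red) = 2/6.
From Bin B: P(red) = 3/10.
From Bin C: P(red) = 5/14.
Total probability = (1/3)(2/6) + (1/6)(3/10) + (1/2)(5/14) = 107/315.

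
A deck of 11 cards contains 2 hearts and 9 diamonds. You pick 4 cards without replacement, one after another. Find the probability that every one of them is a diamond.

P(every draw is a diamond) = 9/11 × 8/10 × 7/9 × 6/8 = 3024/7920 = 21/55.

21/55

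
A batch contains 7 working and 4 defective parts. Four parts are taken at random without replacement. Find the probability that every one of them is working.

P = 7/11 × 6/10 × 5/9 × 4/8 = 840/7920 = 7/66.

7/66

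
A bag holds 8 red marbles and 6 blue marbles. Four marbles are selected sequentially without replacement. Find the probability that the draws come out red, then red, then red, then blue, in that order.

Multiply the probability of each draw given the previous ones:
P = 8/14 × 7/13 × 6/12 × 6/11 = 2016/24024 = 12/143.

12/143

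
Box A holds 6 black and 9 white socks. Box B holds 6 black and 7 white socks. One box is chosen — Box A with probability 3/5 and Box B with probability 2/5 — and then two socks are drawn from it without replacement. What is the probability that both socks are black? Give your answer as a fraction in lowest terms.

From Box A: P(both black) = (6/15)(5/14) = 1/7.
From Box B: P(both black) = (6/13)(5/12) = 5/26.
Total probability = (3/5)(1/7) + (2/5)(5/26) = 74/455.

74/455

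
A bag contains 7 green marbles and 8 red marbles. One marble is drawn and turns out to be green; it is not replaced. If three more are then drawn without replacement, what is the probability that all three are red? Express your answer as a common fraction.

With the first marble removed, 8 red remain out of 14.
P = 8/14 × 7/13 × 6/12 = 336/2184 = 2/13.

2/13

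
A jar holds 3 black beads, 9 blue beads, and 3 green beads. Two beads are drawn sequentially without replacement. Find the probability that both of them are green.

P(all green) = 3/15 × 2/14 = 6/210 = 1/35.

1/35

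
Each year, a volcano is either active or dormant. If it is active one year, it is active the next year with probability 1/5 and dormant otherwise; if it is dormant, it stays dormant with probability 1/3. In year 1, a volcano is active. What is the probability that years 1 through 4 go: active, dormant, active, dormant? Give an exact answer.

Year 1 is given. For each transition, use the conditional probability from the current state:
P(dormant | active) = 4/5; P(active | dormant) = 2/3; P(dormant | active) = 4/5.
P = 4/5 × 2/3 × 4/5 = 32/75.

32/75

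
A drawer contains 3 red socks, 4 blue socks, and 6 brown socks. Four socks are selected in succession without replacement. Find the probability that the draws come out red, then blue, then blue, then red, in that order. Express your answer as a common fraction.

Chain rule:
P = 3/13 × 4/12 × 3/11 × 2/10 = 72/17160 = 3/715.

3/715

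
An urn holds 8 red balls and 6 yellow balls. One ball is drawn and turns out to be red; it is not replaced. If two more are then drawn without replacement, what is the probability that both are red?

With the first ball removed, 7 red remain out of 13.
P = 7/13 × 6/12 = 42/156 = 7/26.

7/26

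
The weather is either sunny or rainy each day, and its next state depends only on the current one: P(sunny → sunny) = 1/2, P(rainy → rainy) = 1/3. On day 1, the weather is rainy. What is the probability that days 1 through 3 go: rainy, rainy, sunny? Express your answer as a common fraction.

2/9

Day 1 is given. For each transition, use the conditional probability from the current state:
P(rainy | rainy) = 1/3; P(sunny | rainy) = 2/3.
P = 1/3 × 2/3 = 2/9.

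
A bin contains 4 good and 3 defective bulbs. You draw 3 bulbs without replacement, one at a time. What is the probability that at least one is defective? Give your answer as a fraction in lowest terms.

31/35

P(no defective) = 4/7 × 3/6 × 2/5 = 24/210 = 4/35.
P(at least one) = 1 − 4/35 = 31/35.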